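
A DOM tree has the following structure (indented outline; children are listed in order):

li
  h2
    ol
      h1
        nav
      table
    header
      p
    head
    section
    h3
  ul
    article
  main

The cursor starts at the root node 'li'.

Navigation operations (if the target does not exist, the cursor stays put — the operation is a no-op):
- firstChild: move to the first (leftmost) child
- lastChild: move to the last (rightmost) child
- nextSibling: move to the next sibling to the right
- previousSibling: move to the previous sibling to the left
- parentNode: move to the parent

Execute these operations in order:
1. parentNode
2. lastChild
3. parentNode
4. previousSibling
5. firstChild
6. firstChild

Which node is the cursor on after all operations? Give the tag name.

After 1 (parentNode): li (no-op, stayed)
After 2 (lastChild): main
After 3 (parentNode): li
After 4 (previousSibling): li (no-op, stayed)
After 5 (firstChild): h2
After 6 (firstChild): ol

Answer: ol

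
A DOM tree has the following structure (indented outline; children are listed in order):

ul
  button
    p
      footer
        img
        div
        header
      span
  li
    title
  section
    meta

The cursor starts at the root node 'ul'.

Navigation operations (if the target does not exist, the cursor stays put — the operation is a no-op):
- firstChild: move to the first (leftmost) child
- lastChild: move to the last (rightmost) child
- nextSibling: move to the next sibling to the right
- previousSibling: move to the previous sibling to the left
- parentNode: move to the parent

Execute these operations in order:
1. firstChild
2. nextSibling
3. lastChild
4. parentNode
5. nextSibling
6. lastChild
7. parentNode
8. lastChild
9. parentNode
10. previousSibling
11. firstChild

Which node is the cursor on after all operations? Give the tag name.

Answer: title

Derivation:
After 1 (firstChild): button
After 2 (nextSibling): li
After 3 (lastChild): title
After 4 (parentNode): li
After 5 (nextSibling): section
After 6 (lastChild): meta
After 7 (parentNode): section
After 8 (lastChild): meta
After 9 (parentNode): section
After 10 (previousSibling): li
After 11 (firstChild): title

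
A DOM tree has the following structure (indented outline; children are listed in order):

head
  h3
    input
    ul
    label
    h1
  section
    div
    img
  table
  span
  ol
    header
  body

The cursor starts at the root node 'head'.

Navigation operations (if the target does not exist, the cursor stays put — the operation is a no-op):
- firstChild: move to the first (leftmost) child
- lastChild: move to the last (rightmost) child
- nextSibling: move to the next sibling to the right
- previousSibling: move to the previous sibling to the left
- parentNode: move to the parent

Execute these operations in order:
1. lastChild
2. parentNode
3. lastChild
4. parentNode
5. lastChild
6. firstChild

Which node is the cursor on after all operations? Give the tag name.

Answer: body

Derivation:
After 1 (lastChild): body
After 2 (parentNode): head
After 3 (lastChild): body
After 4 (parentNode): head
After 5 (lastChild): body
After 6 (firstChild): body (no-op, stayed)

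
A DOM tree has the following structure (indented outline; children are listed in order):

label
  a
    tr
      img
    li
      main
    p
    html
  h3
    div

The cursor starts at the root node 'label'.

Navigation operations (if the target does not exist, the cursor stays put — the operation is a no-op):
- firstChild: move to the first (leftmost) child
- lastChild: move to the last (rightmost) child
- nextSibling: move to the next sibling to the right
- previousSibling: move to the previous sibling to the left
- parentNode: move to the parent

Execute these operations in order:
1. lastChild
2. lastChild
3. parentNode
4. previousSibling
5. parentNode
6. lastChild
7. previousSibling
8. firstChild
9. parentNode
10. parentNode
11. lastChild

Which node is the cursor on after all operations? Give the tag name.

Answer: h3

Derivation:
After 1 (lastChild): h3
After 2 (lastChild): div
After 3 (parentNode): h3
After 4 (previousSibling): a
After 5 (parentNode): label
After 6 (lastChild): h3
After 7 (previousSibling): a
After 8 (firstChild): tr
After 9 (parentNode): a
After 10 (parentNode): label
After 11 (lastChild): h3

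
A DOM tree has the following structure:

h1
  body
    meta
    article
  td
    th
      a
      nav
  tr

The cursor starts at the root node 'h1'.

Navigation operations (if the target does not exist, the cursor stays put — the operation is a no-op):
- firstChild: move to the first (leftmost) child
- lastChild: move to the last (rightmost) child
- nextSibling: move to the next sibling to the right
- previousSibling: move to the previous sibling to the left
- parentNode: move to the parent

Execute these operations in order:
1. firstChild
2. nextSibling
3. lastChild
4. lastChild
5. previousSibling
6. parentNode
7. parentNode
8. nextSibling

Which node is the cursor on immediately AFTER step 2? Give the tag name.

Answer: td

Derivation:
After 1 (firstChild): body
After 2 (nextSibling): td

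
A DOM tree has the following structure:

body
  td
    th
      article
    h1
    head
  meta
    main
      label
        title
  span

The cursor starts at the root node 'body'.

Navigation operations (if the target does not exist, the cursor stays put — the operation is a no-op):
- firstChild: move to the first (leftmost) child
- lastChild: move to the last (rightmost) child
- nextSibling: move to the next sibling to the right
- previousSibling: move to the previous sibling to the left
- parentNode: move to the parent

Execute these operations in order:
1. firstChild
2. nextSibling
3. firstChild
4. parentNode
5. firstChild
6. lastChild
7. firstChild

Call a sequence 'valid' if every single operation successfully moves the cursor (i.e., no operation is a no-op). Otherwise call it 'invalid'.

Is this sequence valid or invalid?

After 1 (firstChild): td
After 2 (nextSibling): meta
After 3 (firstChild): main
After 4 (parentNode): meta
After 5 (firstChild): main
After 6 (lastChild): label
After 7 (firstChild): title

Answer: valid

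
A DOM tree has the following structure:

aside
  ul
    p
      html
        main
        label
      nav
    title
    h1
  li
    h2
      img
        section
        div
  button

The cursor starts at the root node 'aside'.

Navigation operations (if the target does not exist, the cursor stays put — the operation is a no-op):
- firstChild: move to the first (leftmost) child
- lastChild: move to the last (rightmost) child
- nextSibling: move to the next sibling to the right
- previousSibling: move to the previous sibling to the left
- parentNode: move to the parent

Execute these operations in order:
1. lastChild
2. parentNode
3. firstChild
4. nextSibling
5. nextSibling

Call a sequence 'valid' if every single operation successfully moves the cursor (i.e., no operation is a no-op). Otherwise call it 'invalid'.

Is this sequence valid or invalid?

Answer: valid

Derivation:
After 1 (lastChild): button
After 2 (parentNode): aside
After 3 (firstChild): ul
After 4 (nextSibling): li
After 5 (nextSibling): button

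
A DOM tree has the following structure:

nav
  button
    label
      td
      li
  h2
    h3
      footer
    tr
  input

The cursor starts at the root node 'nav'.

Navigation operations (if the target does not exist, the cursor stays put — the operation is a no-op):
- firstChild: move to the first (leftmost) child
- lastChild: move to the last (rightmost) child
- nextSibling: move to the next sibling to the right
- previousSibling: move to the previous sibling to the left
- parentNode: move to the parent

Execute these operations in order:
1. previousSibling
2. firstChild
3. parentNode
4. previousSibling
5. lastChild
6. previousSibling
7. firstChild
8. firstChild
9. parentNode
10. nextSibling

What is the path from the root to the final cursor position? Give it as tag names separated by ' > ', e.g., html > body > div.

After 1 (previousSibling): nav (no-op, stayed)
After 2 (firstChild): button
After 3 (parentNode): nav
After 4 (previousSibling): nav (no-op, stayed)
After 5 (lastChild): input
After 6 (previousSibling): h2
After 7 (firstChild): h3
After 8 (firstChild): footer
After 9 (parentNode): h3
After 10 (nextSibling): tr

Answer: nav > h2 > tr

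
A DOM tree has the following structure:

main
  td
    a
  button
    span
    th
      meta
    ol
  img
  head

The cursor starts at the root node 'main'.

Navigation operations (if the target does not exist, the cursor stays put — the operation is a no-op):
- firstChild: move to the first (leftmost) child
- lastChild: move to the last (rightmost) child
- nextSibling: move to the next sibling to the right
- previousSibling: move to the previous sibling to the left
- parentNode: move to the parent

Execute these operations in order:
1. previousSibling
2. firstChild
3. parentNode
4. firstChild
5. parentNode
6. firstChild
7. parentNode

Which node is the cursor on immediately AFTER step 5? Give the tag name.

Answer: main

Derivation:
After 1 (previousSibling): main (no-op, stayed)
After 2 (firstChild): td
After 3 (parentNode): main
After 4 (firstChild): td
After 5 (parentNode): main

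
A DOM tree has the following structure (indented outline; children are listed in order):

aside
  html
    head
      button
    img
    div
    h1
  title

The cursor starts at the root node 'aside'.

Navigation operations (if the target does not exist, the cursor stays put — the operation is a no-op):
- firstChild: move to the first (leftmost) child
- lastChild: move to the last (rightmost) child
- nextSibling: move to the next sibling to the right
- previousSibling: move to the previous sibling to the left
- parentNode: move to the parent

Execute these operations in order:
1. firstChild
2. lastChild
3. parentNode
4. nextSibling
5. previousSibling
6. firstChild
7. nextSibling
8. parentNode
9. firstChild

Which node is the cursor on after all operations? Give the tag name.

After 1 (firstChild): html
After 2 (lastChild): h1
After 3 (parentNode): html
After 4 (nextSibling): title
After 5 (previousSibling): html
After 6 (firstChild): head
After 7 (nextSibling): img
After 8 (parentNode): html
After 9 (firstChild): head

Answer: head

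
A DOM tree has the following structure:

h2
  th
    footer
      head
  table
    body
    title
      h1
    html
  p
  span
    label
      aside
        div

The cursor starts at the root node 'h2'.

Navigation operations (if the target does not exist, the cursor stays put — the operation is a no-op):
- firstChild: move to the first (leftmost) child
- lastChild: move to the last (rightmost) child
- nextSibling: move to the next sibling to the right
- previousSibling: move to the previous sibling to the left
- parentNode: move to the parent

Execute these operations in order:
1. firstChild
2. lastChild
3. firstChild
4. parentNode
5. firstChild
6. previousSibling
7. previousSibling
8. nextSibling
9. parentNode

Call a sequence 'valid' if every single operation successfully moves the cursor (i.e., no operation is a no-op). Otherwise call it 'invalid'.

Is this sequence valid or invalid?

Answer: invalid

Derivation:
After 1 (firstChild): th
After 2 (lastChild): footer
After 3 (firstChild): head
After 4 (parentNode): footer
After 5 (firstChild): head
After 6 (previousSibling): head (no-op, stayed)
After 7 (previousSibling): head (no-op, stayed)
After 8 (nextSibling): head (no-op, stayed)
After 9 (parentNode): footer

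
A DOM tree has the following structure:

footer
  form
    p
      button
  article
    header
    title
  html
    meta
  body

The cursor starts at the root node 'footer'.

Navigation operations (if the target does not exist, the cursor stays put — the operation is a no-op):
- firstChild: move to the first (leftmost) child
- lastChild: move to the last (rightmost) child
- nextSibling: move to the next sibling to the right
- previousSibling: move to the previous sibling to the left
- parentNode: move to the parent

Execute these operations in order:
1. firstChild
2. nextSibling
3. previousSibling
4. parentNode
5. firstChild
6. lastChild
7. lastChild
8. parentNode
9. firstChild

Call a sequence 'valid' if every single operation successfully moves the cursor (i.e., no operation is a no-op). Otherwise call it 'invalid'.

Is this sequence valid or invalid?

Answer: valid

Derivation:
After 1 (firstChild): form
After 2 (nextSibling): article
After 3 (previousSibling): form
After 4 (parentNode): footer
After 5 (firstChild): form
After 6 (lastChild): p
After 7 (lastChild): button
After 8 (parentNode): p
After 9 (firstChild): button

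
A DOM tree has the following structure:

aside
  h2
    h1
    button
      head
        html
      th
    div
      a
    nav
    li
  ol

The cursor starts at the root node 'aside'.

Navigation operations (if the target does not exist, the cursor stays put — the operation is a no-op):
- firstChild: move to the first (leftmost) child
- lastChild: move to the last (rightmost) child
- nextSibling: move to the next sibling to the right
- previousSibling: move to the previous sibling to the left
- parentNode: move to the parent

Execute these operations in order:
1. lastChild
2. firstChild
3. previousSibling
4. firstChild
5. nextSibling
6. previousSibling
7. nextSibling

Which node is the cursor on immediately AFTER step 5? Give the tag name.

After 1 (lastChild): ol
After 2 (firstChild): ol (no-op, stayed)
After 3 (previousSibling): h2
After 4 (firstChild): h1
After 5 (nextSibling): button

Answer: button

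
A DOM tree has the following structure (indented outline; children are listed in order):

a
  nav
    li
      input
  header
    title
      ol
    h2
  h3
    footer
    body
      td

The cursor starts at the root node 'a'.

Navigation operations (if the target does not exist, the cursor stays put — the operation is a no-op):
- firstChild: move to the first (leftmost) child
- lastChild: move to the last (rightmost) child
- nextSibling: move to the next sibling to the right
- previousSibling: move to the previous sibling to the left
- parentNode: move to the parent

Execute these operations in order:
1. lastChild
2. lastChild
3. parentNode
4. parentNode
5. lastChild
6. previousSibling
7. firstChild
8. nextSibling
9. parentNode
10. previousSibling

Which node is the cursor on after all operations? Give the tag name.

Answer: nav

Derivation:
After 1 (lastChild): h3
After 2 (lastChild): body
After 3 (parentNode): h3
After 4 (parentNode): a
After 5 (lastChild): h3
After 6 (previousSibling): header
After 7 (firstChild): title
After 8 (nextSibling): h2
After 9 (parentNode): header
After 10 (previousSibling): nav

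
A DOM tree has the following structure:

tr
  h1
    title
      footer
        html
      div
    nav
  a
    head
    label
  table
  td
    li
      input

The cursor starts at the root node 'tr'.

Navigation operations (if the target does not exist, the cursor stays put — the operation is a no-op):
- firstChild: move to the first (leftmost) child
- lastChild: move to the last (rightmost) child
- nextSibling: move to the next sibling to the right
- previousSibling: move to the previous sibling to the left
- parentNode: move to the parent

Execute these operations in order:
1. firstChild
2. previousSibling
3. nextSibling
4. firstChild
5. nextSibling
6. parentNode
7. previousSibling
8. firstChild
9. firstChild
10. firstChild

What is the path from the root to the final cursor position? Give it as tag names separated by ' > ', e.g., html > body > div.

Answer: tr > h1 > title > footer > html

Derivation:
After 1 (firstChild): h1
After 2 (previousSibling): h1 (no-op, stayed)
After 3 (nextSibling): a
After 4 (firstChild): head
After 5 (nextSibling): label
After 6 (parentNode): a
After 7 (previousSibling): h1
After 8 (firstChild): title
After 9 (firstChild): footer
After 10 (firstChild): html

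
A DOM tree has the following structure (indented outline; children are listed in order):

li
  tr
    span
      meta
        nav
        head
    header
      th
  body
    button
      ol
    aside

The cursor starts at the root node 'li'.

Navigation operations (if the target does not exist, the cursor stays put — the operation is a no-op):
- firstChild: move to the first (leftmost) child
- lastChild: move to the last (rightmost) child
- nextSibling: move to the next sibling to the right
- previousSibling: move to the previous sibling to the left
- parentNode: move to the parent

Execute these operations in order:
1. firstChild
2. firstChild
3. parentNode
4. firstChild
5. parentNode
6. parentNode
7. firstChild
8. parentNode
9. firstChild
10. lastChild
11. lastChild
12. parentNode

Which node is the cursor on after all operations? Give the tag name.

After 1 (firstChild): tr
After 2 (firstChild): span
After 3 (parentNode): tr
After 4 (firstChild): span
After 5 (parentNode): tr
After 6 (parentNode): li
After 7 (firstChild): tr
After 8 (parentNode): li
After 9 (firstChild): tr
After 10 (lastChild): header
After 11 (lastChild): th
After 12 (parentNode): header

Answer: header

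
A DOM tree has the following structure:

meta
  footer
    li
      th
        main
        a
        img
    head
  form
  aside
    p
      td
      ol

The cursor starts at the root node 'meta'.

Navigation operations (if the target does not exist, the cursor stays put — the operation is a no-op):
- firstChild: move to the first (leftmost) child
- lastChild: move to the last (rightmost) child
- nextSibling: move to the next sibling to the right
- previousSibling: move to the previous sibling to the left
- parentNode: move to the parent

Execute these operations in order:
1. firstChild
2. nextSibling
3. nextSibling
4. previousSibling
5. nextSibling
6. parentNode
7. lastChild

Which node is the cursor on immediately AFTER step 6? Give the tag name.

Answer: meta

Derivation:
After 1 (firstChild): footer
After 2 (nextSibling): form
After 3 (nextSibling): aside
After 4 (previousSibling): form
After 5 (nextSibling): aside
After 6 (parentNode): meta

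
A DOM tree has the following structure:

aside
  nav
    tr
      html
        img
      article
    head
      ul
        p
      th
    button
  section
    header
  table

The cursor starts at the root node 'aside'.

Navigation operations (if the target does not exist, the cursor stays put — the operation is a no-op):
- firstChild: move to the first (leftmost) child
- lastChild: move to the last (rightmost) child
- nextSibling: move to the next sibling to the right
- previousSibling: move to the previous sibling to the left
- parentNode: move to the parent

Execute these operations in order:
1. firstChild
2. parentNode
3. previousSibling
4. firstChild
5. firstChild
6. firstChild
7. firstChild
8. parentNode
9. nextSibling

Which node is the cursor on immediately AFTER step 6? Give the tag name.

After 1 (firstChild): nav
After 2 (parentNode): aside
After 3 (previousSibling): aside (no-op, stayed)
After 4 (firstChild): nav
After 5 (firstChild): tr
After 6 (firstChild): html

Answer: html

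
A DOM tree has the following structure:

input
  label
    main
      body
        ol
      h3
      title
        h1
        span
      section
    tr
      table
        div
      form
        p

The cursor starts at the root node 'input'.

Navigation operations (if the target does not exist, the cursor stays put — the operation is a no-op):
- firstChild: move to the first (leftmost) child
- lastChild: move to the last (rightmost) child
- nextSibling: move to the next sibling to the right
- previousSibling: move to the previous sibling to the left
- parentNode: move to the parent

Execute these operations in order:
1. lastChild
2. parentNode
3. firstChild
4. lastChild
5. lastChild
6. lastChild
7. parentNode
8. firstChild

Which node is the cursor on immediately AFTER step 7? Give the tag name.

After 1 (lastChild): label
After 2 (parentNode): input
After 3 (firstChild): label
After 4 (lastChild): tr
After 5 (lastChild): form
After 6 (lastChild): p
After 7 (parentNode): form

Answer: form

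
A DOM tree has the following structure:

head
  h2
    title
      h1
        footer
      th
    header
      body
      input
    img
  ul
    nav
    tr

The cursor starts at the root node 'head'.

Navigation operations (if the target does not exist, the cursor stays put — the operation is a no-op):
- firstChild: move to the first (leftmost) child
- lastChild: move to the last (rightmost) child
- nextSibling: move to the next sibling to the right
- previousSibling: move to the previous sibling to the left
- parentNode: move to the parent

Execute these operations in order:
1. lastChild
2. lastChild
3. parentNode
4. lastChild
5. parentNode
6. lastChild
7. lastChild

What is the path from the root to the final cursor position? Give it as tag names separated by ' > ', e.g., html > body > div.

Answer: head > ul > tr

Derivation:
After 1 (lastChild): ul
After 2 (lastChild): tr
After 3 (parentNode): ul
After 4 (lastChild): tr
After 5 (parentNode): ul
After 6 (lastChild): tr
After 7 (lastChild): tr (no-op, stayed)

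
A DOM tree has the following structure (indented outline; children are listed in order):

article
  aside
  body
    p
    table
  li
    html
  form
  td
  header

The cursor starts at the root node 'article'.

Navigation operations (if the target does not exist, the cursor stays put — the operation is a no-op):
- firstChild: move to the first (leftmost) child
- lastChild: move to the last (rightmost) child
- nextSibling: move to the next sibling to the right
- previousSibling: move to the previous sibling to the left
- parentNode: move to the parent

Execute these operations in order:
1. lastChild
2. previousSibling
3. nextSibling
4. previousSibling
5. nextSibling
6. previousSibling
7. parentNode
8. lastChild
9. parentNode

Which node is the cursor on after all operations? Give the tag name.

Answer: article

Derivation:
After 1 (lastChild): header
After 2 (previousSibling): td
After 3 (nextSibling): header
After 4 (previousSibling): td
After 5 (nextSibling): header
After 6 (previousSibling): td
After 7 (parentNode): article
After 8 (lastChild): header
After 9 (parentNode): article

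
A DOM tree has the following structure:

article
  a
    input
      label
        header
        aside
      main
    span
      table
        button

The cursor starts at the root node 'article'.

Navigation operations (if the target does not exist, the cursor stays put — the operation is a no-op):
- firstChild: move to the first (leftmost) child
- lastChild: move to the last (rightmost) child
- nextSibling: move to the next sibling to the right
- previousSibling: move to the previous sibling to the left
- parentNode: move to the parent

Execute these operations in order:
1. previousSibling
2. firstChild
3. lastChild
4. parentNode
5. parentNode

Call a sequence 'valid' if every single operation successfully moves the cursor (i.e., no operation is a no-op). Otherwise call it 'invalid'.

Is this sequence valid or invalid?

Answer: invalid

Derivation:
After 1 (previousSibling): article (no-op, stayed)
After 2 (firstChild): a
After 3 (lastChild): span
After 4 (parentNode): a
After 5 (parentNode): article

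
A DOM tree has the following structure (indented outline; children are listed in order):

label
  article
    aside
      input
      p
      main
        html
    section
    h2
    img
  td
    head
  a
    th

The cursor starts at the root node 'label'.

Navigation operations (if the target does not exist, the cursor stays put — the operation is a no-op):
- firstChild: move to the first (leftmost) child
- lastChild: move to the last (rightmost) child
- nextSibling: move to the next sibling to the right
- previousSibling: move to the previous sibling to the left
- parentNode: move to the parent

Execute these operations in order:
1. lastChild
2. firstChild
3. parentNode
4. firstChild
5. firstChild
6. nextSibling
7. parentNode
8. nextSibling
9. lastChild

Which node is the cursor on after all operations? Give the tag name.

Answer: th

Derivation:
After 1 (lastChild): a
After 2 (firstChild): th
After 3 (parentNode): a
After 4 (firstChild): th
After 5 (firstChild): th (no-op, stayed)
After 6 (nextSibling): th (no-op, stayed)
After 7 (parentNode): a
After 8 (nextSibling): a (no-op, stayed)
After 9 (lastChild): th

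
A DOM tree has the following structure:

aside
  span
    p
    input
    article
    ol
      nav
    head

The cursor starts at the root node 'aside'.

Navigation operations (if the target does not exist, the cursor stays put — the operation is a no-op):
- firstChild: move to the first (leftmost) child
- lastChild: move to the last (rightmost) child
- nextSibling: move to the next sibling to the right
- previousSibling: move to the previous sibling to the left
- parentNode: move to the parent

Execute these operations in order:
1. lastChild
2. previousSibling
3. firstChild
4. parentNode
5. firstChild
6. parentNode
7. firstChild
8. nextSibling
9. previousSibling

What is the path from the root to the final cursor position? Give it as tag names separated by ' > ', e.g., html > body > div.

Answer: aside > span > p

Derivation:
After 1 (lastChild): span
After 2 (previousSibling): span (no-op, stayed)
After 3 (firstChild): p
After 4 (parentNode): span
After 5 (firstChild): p
After 6 (parentNode): span
After 7 (firstChild): p
After 8 (nextSibling): input
After 9 (previousSibling): p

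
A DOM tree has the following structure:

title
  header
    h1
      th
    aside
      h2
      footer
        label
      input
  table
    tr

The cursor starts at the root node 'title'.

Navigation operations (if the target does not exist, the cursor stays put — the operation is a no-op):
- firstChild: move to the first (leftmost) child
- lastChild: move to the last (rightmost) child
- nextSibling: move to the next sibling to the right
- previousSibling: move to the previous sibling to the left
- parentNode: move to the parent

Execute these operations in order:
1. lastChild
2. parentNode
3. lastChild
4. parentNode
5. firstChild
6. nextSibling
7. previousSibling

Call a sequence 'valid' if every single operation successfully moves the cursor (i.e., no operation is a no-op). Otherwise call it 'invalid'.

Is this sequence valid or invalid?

After 1 (lastChild): table
After 2 (parentNode): title
After 3 (lastChild): table
After 4 (parentNode): title
After 5 (firstChild): header
After 6 (nextSibling): table
After 7 (previousSibling): header

Answer: valid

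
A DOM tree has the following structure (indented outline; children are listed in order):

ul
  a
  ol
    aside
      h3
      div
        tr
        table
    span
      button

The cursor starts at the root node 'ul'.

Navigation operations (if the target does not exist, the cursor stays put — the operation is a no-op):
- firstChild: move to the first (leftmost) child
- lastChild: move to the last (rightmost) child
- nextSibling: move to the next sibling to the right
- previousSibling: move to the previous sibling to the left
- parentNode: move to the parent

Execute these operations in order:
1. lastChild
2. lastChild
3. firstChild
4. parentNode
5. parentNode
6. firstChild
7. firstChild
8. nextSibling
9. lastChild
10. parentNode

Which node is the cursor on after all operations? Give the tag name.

Answer: div

Derivation:
After 1 (lastChild): ol
After 2 (lastChild): span
After 3 (firstChild): button
After 4 (parentNode): span
After 5 (parentNode): ol
After 6 (firstChild): aside
After 7 (firstChild): h3
After 8 (nextSibling): div
After 9 (lastChild): table
After 10 (parentNode): div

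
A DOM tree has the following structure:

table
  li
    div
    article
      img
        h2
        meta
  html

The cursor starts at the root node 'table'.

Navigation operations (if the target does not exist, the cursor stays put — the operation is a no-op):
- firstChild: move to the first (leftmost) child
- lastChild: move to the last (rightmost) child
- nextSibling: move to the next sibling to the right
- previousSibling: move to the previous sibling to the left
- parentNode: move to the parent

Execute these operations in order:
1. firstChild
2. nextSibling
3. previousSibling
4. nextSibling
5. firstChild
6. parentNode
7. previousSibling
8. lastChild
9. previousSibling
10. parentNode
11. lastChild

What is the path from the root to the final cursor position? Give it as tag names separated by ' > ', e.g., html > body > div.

After 1 (firstChild): li
After 2 (nextSibling): html
After 3 (previousSibling): li
After 4 (nextSibling): html
After 5 (firstChild): html (no-op, stayed)
After 6 (parentNode): table
After 7 (previousSibling): table (no-op, stayed)
After 8 (lastChild): html
After 9 (previousSibling): li
After 10 (parentNode): table
After 11 (lastChild): html

Answer: table > html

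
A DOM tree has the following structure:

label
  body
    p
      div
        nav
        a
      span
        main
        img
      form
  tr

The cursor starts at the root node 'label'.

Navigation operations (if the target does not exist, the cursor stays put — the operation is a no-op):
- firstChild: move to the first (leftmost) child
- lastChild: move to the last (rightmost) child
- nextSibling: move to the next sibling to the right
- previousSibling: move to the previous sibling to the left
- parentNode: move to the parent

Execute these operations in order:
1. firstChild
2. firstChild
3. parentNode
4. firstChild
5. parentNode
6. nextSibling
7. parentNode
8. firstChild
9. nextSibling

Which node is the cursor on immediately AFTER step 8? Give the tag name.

Answer: body

Derivation:
After 1 (firstChild): body
After 2 (firstChild): p
After 3 (parentNode): body
After 4 (firstChild): p
After 5 (parentNode): body
After 6 (nextSibling): tr
After 7 (parentNode): label
After 8 (firstChild): body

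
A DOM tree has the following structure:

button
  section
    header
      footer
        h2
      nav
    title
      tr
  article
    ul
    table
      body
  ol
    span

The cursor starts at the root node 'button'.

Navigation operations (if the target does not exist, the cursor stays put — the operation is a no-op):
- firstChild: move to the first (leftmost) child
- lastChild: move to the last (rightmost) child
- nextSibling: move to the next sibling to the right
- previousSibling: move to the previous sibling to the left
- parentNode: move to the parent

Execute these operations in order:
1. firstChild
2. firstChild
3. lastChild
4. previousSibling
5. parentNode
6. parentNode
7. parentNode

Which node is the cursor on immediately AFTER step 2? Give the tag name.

Answer: header

Derivation:
After 1 (firstChild): section
After 2 (firstChild): header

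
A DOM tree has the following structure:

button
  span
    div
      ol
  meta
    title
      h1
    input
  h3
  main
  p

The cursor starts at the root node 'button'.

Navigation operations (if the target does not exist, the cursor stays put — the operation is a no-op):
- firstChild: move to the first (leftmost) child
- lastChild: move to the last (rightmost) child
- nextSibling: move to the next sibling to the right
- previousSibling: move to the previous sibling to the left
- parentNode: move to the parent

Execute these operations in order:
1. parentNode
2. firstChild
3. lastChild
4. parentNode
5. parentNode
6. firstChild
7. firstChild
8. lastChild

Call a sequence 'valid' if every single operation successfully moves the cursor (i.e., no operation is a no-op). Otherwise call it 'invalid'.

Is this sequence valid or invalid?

After 1 (parentNode): button (no-op, stayed)
After 2 (firstChild): span
After 3 (lastChild): div
After 4 (parentNode): span
After 5 (parentNode): button
After 6 (firstChild): span
After 7 (firstChild): div
After 8 (lastChild): ol

Answer: invalid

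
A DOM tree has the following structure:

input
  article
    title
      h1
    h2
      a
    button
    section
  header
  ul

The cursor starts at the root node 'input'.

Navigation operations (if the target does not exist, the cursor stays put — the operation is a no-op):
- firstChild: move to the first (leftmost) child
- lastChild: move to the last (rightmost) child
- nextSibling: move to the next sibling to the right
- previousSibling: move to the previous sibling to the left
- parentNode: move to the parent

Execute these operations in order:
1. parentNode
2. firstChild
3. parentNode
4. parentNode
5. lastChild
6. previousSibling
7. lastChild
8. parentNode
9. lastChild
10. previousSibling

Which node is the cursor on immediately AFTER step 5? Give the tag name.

After 1 (parentNode): input (no-op, stayed)
After 2 (firstChild): article
After 3 (parentNode): input
After 4 (parentNode): input (no-op, stayed)
After 5 (lastChild): ul

Answer: ul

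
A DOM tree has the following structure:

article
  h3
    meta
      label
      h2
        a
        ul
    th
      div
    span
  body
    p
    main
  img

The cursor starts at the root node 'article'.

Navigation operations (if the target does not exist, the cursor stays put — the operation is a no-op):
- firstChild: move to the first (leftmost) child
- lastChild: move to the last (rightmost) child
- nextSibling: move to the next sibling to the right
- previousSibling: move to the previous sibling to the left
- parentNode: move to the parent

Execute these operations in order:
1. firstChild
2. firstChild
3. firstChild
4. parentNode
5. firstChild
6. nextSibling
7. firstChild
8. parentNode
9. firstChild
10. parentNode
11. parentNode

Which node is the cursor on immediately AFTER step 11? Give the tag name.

After 1 (firstChild): h3
After 2 (firstChild): meta
After 3 (firstChild): label
After 4 (parentNode): meta
After 5 (firstChild): label
After 6 (nextSibling): h2
After 7 (firstChild): a
After 8 (parentNode): h2
After 9 (firstChild): a
After 10 (parentNode): h2
After 11 (parentNode): meta

Answer: meta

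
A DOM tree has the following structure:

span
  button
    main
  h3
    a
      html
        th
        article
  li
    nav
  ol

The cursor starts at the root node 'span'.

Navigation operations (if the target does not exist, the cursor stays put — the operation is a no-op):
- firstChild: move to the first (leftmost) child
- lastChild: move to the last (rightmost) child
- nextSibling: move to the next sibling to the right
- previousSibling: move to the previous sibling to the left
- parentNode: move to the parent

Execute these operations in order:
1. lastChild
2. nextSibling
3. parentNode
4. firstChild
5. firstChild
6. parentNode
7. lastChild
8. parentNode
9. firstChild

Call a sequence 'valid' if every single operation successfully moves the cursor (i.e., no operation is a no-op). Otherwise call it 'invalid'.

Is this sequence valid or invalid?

After 1 (lastChild): ol
After 2 (nextSibling): ol (no-op, stayed)
After 3 (parentNode): span
After 4 (firstChild): button
After 5 (firstChild): main
After 6 (parentNode): button
After 7 (lastChild): main
After 8 (parentNode): button
After 9 (firstChild): main

Answer: invalid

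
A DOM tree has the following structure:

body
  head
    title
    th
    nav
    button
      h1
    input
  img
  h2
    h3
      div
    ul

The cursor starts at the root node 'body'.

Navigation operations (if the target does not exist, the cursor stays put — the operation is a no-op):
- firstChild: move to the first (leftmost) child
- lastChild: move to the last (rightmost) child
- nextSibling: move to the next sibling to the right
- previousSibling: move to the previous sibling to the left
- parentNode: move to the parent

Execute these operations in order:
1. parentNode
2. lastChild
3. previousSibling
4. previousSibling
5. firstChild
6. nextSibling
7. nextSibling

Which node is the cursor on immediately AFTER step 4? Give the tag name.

Answer: head

Derivation:
After 1 (parentNode): body (no-op, stayed)
After 2 (lastChild): h2
After 3 (previousSibling): img
After 4 (previousSibling): head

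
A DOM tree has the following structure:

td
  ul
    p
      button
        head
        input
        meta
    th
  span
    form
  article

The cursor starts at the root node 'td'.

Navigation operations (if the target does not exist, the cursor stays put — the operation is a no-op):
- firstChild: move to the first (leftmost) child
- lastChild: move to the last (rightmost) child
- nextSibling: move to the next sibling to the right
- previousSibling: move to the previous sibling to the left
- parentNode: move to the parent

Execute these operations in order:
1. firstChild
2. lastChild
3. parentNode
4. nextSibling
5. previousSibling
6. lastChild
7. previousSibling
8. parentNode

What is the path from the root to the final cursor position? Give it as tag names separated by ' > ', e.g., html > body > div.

Answer: td > ul

Derivation:
After 1 (firstChild): ul
After 2 (lastChild): th
After 3 (parentNode): ul
After 4 (nextSibling): span
After 5 (previousSibling): ul
After 6 (lastChild): th
After 7 (previousSibling): p
After 8 (parentNode): ul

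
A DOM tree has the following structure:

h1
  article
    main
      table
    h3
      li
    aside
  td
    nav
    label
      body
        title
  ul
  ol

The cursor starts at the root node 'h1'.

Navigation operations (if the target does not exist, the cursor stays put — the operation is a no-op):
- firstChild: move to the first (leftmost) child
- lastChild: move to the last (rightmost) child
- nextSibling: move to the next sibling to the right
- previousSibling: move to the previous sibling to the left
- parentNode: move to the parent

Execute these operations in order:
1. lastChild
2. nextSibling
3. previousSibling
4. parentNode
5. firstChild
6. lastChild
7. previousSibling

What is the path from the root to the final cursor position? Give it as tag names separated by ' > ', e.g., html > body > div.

Answer: h1 > article > h3

Derivation:
After 1 (lastChild): ol
After 2 (nextSibling): ol (no-op, stayed)
After 3 (previousSibling): ul
After 4 (parentNode): h1
After 5 (firstChild): article
After 6 (lastChild): aside
After 7 (previousSibling): h3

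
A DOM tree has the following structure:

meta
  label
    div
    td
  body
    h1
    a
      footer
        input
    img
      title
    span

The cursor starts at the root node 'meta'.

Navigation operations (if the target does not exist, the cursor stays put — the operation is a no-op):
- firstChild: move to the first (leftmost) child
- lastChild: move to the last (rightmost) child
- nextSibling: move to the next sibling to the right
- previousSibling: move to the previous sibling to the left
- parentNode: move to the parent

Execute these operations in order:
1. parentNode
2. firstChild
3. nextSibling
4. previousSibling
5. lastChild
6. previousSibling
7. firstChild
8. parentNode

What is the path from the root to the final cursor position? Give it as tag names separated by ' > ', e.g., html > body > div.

Answer: meta > label

Derivation:
After 1 (parentNode): meta (no-op, stayed)
After 2 (firstChild): label
After 3 (nextSibling): body
After 4 (previousSibling): label
After 5 (lastChild): td
After 6 (previousSibling): div
After 7 (firstChild): div (no-op, stayed)
After 8 (parentNode): label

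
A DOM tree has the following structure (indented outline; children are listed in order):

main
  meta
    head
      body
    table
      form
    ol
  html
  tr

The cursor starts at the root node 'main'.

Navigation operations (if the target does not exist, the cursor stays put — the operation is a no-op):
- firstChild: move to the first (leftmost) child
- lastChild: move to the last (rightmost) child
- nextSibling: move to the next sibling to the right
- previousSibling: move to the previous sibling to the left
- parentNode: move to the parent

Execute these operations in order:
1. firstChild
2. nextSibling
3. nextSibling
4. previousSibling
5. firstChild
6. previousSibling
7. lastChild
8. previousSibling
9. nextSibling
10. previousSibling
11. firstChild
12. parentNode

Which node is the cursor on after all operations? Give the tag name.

After 1 (firstChild): meta
After 2 (nextSibling): html
After 3 (nextSibling): tr
After 4 (previousSibling): html
After 5 (firstChild): html (no-op, stayed)
After 6 (previousSibling): meta
After 7 (lastChild): ol
After 8 (previousSibling): table
After 9 (nextSibling): ol
After 10 (previousSibling): table
After 11 (firstChild): form
After 12 (parentNode): table

Answer: table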